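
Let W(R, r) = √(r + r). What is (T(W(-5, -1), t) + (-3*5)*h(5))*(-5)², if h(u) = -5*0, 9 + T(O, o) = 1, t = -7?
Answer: -200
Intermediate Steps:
W(R, r) = √2*√r (W(R, r) = √(2*r) = √2*√r)
T(O, o) = -8 (T(O, o) = -9 + 1 = -8)
h(u) = 0
(T(W(-5, -1), t) + (-3*5)*h(5))*(-5)² = (-8 - 3*5*0)*(-5)² = (-8 - 15*0)*25 = (-8 + 0)*25 = -8*25 = -200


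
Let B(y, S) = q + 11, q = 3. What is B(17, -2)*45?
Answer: 630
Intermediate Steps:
B(y, S) = 14 (B(y, S) = 3 + 11 = 14)
B(17, -2)*45 = 14*45 = 630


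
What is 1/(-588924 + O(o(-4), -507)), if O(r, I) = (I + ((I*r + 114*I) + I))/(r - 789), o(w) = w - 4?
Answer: -797/469317672 ≈ -1.6982e-6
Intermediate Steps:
o(w) = -4 + w
O(r, I) = (116*I + I*r)/(-789 + r) (O(r, I) = (I + ((114*I + I*r) + I))/(-789 + r) = (I + (115*I + I*r))/(-789 + r) = (116*I + I*r)/(-789 + r))
1/(-588924 + O(o(-4), -507)) = 1/(-588924 - 507*(116 + (-4 - 4))/(-789 + (-4 - 4))) = 1/(-588924 - 507*(116 - 8)/(-789 - 8)) = 1/(-588924 - 507*108/(-797)) = 1/(-588924 - 507*(-1/797)*108) = 1/(-588924 + 54756/797) = 1/(-469317672/797) = -797/469317672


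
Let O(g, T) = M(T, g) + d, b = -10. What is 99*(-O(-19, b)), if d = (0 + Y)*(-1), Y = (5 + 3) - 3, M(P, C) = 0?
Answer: 495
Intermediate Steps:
Y = 5 (Y = 8 - 3 = 5)
d = -5 (d = (0 + 5)*(-1) = 5*(-1) = -5)
O(g, T) = -5 (O(g, T) = 0 - 5 = -5)
99*(-O(-19, b)) = 99*(-1*(-5)) = 99*5 = 495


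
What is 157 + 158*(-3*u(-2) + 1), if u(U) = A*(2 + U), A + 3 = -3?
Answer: 315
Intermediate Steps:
A = -6 (A = -3 - 3 = -6)
u(U) = -12 - 6*U (u(U) = -6*(2 + U) = -12 - 6*U)
157 + 158*(-3*u(-2) + 1) = 157 + 158*(-3*(-12 - 6*(-2)) + 1) = 157 + 158*(-3*(-12 + 12) + 1) = 157 + 158*(-3*0 + 1) = 157 + 158*(0 + 1) = 157 + 158*1 = 157 + 158 = 315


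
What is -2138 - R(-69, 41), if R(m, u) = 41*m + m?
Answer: 760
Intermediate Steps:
R(m, u) = 42*m
-2138 - R(-69, 41) = -2138 - 42*(-69) = -2138 - 1*(-2898) = -2138 + 2898 = 760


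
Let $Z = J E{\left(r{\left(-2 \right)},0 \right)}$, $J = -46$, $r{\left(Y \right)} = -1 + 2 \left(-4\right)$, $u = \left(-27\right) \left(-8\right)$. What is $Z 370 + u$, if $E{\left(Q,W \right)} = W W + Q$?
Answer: $153396$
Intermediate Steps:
$u = 216$
$r{\left(Y \right)} = -9$ ($r{\left(Y \right)} = -1 - 8 = -9$)
$E{\left(Q,W \right)} = Q + W^{2}$ ($E{\left(Q,W \right)} = W^{2} + Q = Q + W^{2}$)
$Z = 414$ ($Z = - 46 \left(-9 + 0^{2}\right) = - 46 \left(-9 + 0\right) = \left(-46\right) \left(-9\right) = 414$)
$Z 370 + u = 414 \cdot 370 + 216 = 153180 + 216 = 153396$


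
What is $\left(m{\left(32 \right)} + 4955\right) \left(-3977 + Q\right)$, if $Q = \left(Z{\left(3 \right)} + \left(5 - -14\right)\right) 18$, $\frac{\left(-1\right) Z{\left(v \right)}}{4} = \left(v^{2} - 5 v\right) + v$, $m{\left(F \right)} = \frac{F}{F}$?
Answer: $-16944564$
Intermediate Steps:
$m{\left(F \right)} = 1$
$Z{\left(v \right)} = - 4 v^{2} + 16 v$ ($Z{\left(v \right)} = - 4 \left(\left(v^{2} - 5 v\right) + v\right) = - 4 \left(v^{2} - 4 v\right) = - 4 v^{2} + 16 v$)
$Q = 558$ ($Q = \left(4 \cdot 3 \left(4 - 3\right) + \left(5 - -14\right)\right) 18 = \left(4 \cdot 3 \left(4 - 3\right) + \left(5 + 14\right)\right) 18 = \left(4 \cdot 3 \cdot 1 + 19\right) 18 = \left(12 + 19\right) 18 = 31 \cdot 18 = 558$)
$\left(m{\left(32 \right)} + 4955\right) \left(-3977 + Q\right) = \left(1 + 4955\right) \left(-3977 + 558\right) = 4956 \left(-3419\right) = -16944564$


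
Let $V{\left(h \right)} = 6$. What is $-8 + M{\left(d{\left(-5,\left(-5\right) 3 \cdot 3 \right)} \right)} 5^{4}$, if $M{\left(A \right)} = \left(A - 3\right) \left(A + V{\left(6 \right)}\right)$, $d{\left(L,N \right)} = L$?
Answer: $-5008$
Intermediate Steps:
$M{\left(A \right)} = \left(-3 + A\right) \left(6 + A\right)$ ($M{\left(A \right)} = \left(A - 3\right) \left(A + 6\right) = \left(-3 + A\right) \left(6 + A\right)$)
$-8 + M{\left(d{\left(-5,\left(-5\right) 3 \cdot 3 \right)} \right)} 5^{4} = -8 + \left(-18 + \left(-5\right)^{2} + 3 \left(-5\right)\right) 5^{4} = -8 + \left(-18 + 25 - 15\right) 625 = -8 - 5000 = -5008$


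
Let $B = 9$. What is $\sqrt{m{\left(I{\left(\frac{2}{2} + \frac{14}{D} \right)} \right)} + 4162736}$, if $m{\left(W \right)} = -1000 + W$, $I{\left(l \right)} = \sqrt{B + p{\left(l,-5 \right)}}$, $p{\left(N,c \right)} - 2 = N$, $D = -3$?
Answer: $\frac{\sqrt{37455624 + 3 \sqrt{66}}}{3} \approx 2040.0$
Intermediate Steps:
$p{\left(N,c \right)} = 2 + N$
$I{\left(l \right)} = \sqrt{11 + l}$ ($I{\left(l \right)} = \sqrt{9 + \left(2 + l\right)} = \sqrt{11 + l}$)
$\sqrt{m{\left(I{\left(\frac{2}{2} + \frac{14}{D} \right)} \right)} + 4162736} = \sqrt{\left(-1000 + \sqrt{11 + \left(\frac{2}{2} + \frac{14}{-3}\right)}\right) + 4162736} = \sqrt{\left(-1000 + \sqrt{11 + \left(2 \cdot \frac{1}{2} + 14 \left(- \frac{1}{3}\right)\right)}\right) + 4162736} = \sqrt{\left(-1000 + \sqrt{11 + \left(1 - \frac{14}{3}\right)}\right) + 4162736} = \sqrt{\left(-1000 + \sqrt{11 - \frac{11}{3}}\right) + 4162736} = \sqrt{\left(-1000 + \sqrt{\frac{22}{3}}\right) + 4162736} = \sqrt{\left(-1000 + \frac{\sqrt{66}}{3}\right) + 4162736} = \sqrt{4161736 + \frac{\sqrt{66}}{3}}$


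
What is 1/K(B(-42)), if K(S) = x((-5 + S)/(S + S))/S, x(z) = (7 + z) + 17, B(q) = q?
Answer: -3528/2063 ≈ -1.7101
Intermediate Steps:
x(z) = 24 + z
K(S) = (24 + (-5 + S)/(2*S))/S (K(S) = (24 + (-5 + S)/(S + S))/S = (24 + (-5 + S)/((2*S)))/S = (24 + (-5 + S)*(1/(2*S)))/S = (24 + (-5 + S)/(2*S))/S)
1/K(B(-42)) = 1/((½)*(-5 + 49*(-42))/(-42)²) = 1/((½)*(1/1764)*(-5 - 2058)) = 1/((½)*(1/1764)*(-2063)) = 1/(-2063/3528) = -3528/2063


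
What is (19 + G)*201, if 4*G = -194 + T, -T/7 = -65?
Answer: 67737/4 ≈ 16934.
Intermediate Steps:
T = 455 (T = -7*(-65) = 455)
G = 261/4 (G = (-194 + 455)/4 = (1/4)*261 = 261/4 ≈ 65.250)
(19 + G)*201 = (19 + 261/4)*201 = (337/4)*201 = 67737/4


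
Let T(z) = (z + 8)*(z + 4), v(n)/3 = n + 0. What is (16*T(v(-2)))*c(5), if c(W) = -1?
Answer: 64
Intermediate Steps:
v(n) = 3*n (v(n) = 3*(n + 0) = 3*n)
T(z) = (4 + z)*(8 + z) (T(z) = (8 + z)*(4 + z) = (4 + z)*(8 + z))
(16*T(v(-2)))*c(5) = (16*(32 + (3*(-2))**2 + 12*(3*(-2))))*(-1) = (16*(32 + (-6)**2 + 12*(-6)))*(-1) = (16*(32 + 36 - 72))*(-1) = (16*(-4))*(-1) = -64*(-1) = 64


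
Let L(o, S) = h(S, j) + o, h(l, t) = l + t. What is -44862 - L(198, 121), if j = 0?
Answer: -45181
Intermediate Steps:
L(o, S) = S + o (L(o, S) = (S + 0) + o = S + o)
-44862 - L(198, 121) = -44862 - (121 + 198) = -44862 - 1*319 = -44862 - 319 = -45181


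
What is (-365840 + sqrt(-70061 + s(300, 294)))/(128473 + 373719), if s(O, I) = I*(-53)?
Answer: -22865/31387 + I*sqrt(85643)/502192 ≈ -0.72849 + 0.00058274*I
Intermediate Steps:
s(O, I) = -53*I
(-365840 + sqrt(-70061 + s(300, 294)))/(128473 + 373719) = (-365840 + sqrt(-70061 - 53*294))/(128473 + 373719) = (-365840 + sqrt(-70061 - 15582))/502192 = (-365840 + sqrt(-85643))*(1/502192) = (-365840 + I*sqrt(85643))*(1/502192) = -22865/31387 + I*sqrt(85643)/502192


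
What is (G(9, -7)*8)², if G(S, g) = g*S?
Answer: 254016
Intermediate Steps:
G(S, g) = S*g
(G(9, -7)*8)² = ((9*(-7))*8)² = (-63*8)² = (-504)² = 254016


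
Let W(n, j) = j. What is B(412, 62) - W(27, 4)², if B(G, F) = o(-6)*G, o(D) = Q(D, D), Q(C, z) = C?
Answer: -2488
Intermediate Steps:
o(D) = D
B(G, F) = -6*G
B(412, 62) - W(27, 4)² = -6*412 - 1*4² = -2472 - 1*16 = -2472 - 16 = -2488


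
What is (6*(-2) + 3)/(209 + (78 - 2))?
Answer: -3/95 ≈ -0.031579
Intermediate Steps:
(6*(-2) + 3)/(209 + (78 - 2)) = (-12 + 3)/(209 + 76) = -9/285 = (1/285)*(-9) = -3/95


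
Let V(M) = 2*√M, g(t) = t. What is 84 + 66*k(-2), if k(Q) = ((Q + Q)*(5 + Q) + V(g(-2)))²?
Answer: 9060 - 3168*I*√2 ≈ 9060.0 - 4480.2*I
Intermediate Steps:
k(Q) = (2*I*√2 + 2*Q*(5 + Q))² (k(Q) = ((Q + Q)*(5 + Q) + 2*√(-2))² = ((2*Q)*(5 + Q) + 2*(I*√2))² = (2*Q*(5 + Q) + 2*I*√2)² = (2*I*√2 + 2*Q*(5 + Q))²)
84 + 66*k(-2) = 84 + 66*(4*((-2)² + 5*(-2) + I*√2)²) = 84 + 66*(4*(4 - 10 + I*√2)²) = 84 + 66*(4*(-6 + I*√2)²) = 84 + 264*(-6 + I*√2)²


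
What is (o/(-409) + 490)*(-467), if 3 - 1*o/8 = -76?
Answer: -93296326/409 ≈ -2.2811e+5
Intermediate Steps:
o = 632 (o = 24 - 8*(-76) = 24 + 608 = 632)
(o/(-409) + 490)*(-467) = (632/(-409) + 490)*(-467) = (632*(-1/409) + 490)*(-467) = (-632/409 + 490)*(-467) = (199778/409)*(-467) = -93296326/409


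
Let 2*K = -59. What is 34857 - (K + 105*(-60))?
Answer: 82373/2 ≈ 41187.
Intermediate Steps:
K = -59/2 (K = (½)*(-59) = -59/2 ≈ -29.500)
34857 - (K + 105*(-60)) = 34857 - (-59/2 + 105*(-60)) = 34857 - (-59/2 - 6300) = 34857 - 1*(-12659/2) = 34857 + 12659/2 = 82373/2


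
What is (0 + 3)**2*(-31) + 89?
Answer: -190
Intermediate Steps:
(0 + 3)**2*(-31) + 89 = 3**2*(-31) + 89 = 9*(-31) + 89 = -279 + 89 = -190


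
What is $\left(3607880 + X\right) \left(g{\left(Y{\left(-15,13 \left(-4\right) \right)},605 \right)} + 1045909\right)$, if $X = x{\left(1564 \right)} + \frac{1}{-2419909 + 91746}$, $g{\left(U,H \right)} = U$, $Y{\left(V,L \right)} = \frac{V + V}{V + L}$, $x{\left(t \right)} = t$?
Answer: $\frac{2291339577399759199}{606953} \approx 3.7752 \cdot 10^{12}$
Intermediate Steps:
$Y{\left(V,L \right)} = \frac{2 V}{L + V}$
$X = \frac{3641246931}{2328163}$ ($X = 1564 + \frac{1}{-2419909 + 91746} = 1564 + \frac{1}{-2328163} = 1564 - \frac{1}{2328163} = \frac{3641246931}{2328163} \approx 1564.0$)
$\left(3607880 + X\right) \left(g{\left(Y{\left(-15,13 \left(-4\right) \right)},605 \right)} + 1045909\right) = \left(3607880 + \frac{3641246931}{2328163}\right) \left(2 \left(-15\right) \frac{1}{13 \left(-4\right) - 15} + 1045909\right) = \frac{8403373971371 \left(2 \left(-15\right) \frac{1}{-52 - 15} + 1045909\right)}{2328163} = \frac{8403373971371 \left(2 \left(-15\right) \frac{1}{-67} + 1045909\right)}{2328163} = \frac{8403373971371 \left(2 \left(-15\right) \left(- \frac{1}{67}\right) + 1045909\right)}{2328163} = \frac{8403373971371 \left(\frac{30}{67} + 1045909\right)}{2328163} = \frac{8403373971371}{2328163} \cdot \frac{70075933}{67} = \frac{2291339577399759199}{606953}$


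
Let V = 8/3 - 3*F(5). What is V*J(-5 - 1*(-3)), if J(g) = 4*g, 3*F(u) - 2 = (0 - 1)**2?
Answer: 8/3 ≈ 2.6667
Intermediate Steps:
F(u) = 1 (F(u) = 2/3 + (0 - 1)**2/3 = 2/3 + (1/3)*(-1)**2 = 2/3 + (1/3)*1 = 2/3 + 1/3 = 1)
V = -1/3 (V = 8/3 - 3*1 = 8*(1/3) - 3 = 8/3 - 3 = -1/3 ≈ -0.33333)
V*J(-5 - 1*(-3)) = -4*(-5 - 1*(-3))/3 = -4*(-5 + 3)/3 = -4*(-2)/3 = -1/3*(-8) = 8/3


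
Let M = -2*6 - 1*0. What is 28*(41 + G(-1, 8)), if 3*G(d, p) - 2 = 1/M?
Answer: 10493/9 ≈ 1165.9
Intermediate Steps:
M = -12 (M = -12 + 0 = -12)
G(d, p) = 23/36 (G(d, p) = 2/3 + (1/3)/(-12) = 2/3 + (1/3)*(-1/12) = 2/3 - 1/36 = 23/36)
28*(41 + G(-1, 8)) = 28*(41 + 23/36) = 28*(1499/36) = 10493/9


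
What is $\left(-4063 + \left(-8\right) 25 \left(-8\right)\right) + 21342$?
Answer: $18879$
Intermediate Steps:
$\left(-4063 + \left(-8\right) 25 \left(-8\right)\right) + 21342 = \left(-4063 - -1600\right) + 21342 = \left(-4063 + 1600\right) + 21342 = -2463 + 21342 = 18879$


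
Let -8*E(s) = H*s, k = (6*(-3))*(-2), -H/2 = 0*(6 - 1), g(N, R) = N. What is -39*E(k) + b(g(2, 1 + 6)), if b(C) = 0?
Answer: 0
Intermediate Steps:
H = 0 (H = -0*(6 - 1) = -0*5 = -2*0 = 0)
k = 36 (k = -18*(-2) = 36)
E(s) = 0 (E(s) = -0*s = -⅛*0 = 0)
-39*E(k) + b(g(2, 1 + 6)) = -39*0 + 0 = 0 + 0 = 0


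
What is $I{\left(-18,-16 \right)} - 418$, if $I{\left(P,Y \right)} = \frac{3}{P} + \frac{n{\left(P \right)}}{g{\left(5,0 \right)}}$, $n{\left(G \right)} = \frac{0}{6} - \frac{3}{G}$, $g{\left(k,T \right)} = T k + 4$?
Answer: $- \frac{3345}{8} \approx -418.13$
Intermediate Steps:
$g{\left(k,T \right)} = 4 + T k$
$n{\left(G \right)} = - \frac{3}{G}$ ($n{\left(G \right)} = 0 \cdot \frac{1}{6} - \frac{3}{G} = 0 - \frac{3}{G} = - \frac{3}{G}$)
$I{\left(P,Y \right)} = \frac{9}{4 P}$ ($I{\left(P,Y \right)} = \frac{3}{P} + \frac{\left(-3\right) \frac{1}{P}}{4 + 0 \cdot 5} = \frac{3}{P} + \frac{\left(-3\right) \frac{1}{P}}{4 + 0} = \frac{3}{P} + \frac{\left(-3\right) \frac{1}{P}}{4} = \frac{3}{P} + - \frac{3}{P} \frac{1}{4} = \frac{3}{P} - \frac{3}{4 P} = \frac{9}{4 P}$)
$I{\left(-18,-16 \right)} - 418 = \frac{9}{4 \left(-18\right)} - 418 = \frac{9}{4} \left(- \frac{1}{18}\right) - 418 = - \frac{1}{8} - 418 = - \frac{3345}{8}$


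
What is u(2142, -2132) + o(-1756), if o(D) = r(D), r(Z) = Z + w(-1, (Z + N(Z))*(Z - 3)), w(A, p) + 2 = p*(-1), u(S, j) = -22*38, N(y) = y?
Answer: -6180202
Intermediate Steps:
u(S, j) = -836
w(A, p) = -2 - p (w(A, p) = -2 + p*(-1) = -2 - p)
r(Z) = -2 + Z - 2*Z*(-3 + Z) (r(Z) = Z + (-2 - (Z + Z)*(Z - 3)) = Z + (-2 - 2*Z*(-3 + Z)) = -2 + Z - 2*Z*(-3 + Z))
o(D) = -2 - 2*D² + 7*D
u(2142, -2132) + o(-1756) = -836 + (-2 - 2*(-1756)² + 7*(-1756)) = -836 + (-2 - 2*3083536 - 12292) = -836 + (-2 - 6167072 - 12292) = -836 - 6179366 = -6180202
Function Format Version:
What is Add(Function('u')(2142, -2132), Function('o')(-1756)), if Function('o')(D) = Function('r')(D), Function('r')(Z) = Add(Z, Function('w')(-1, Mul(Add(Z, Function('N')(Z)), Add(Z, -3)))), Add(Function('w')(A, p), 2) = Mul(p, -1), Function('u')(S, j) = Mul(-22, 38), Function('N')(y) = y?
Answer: -6180202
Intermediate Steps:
Function('u')(S, j) = -836
Function('w')(A, p) = Add(-2, Mul(-1, p)) (Function('w')(A, p) = Add(-2, Mul(p, -1)) = Add(-2, Mul(-1, p)))
Function('r')(Z) = Add(-2, Z, Mul(-2, Z, Add(-3, Z))) (Function('r')(Z) = Add(Z, Add(-2, Mul(-1, Mul(Add(Z, Z), Add(Z, -3))))) = Add(Z, Add(-2, Mul(-1, Mul(Mul(2, Z), Add(-3, Z))))) = Add(Z, Add(-2, Mul(-1, Mul(2, Z, Add(-3, Z))))) = Add(Z, Add(-2, Mul(-2, Z, Add(-3, Z)))) = Add(-2, Z, Mul(-2, Z, Add(-3, Z))))
Function('o')(D) = Add(-2, Mul(-2, Pow(D, 2)), Mul(7, D))
Add(Function('u')(2142, -2132), Function('o')(-1756)) = Add(-836, Add(-2, Mul(-2, Pow(-1756, 2)), Mul(7, -1756))) = Add(-836, Add(-2, Mul(-2, 3083536), -12292)) = Add(-836, Add(-2, -6167072, -12292)) = Add(-836, -6179366) = -6180202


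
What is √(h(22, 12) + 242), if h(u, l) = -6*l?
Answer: √170 ≈ 13.038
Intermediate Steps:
√(h(22, 12) + 242) = √(-6*12 + 242) = √(-72 + 242) = √170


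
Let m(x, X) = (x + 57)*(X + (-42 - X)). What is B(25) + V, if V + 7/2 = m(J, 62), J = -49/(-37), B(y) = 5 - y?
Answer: -183011/74 ≈ -2473.1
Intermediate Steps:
J = 49/37 (J = -49*(-1/37) = 49/37 ≈ 1.3243)
m(x, X) = -2394 - 42*x (m(x, X) = (57 + x)*(-42) = -2394 - 42*x)
V = -181531/74 (V = -7/2 + (-2394 - 42*49/37) = -7/2 + (-2394 - 2058/37) = -7/2 - 90636/37 = -181531/74 ≈ -2453.1)
B(25) + V = (5 - 1*25) - 181531/74 = (5 - 25) - 181531/74 = -20 - 181531/74 = -183011/74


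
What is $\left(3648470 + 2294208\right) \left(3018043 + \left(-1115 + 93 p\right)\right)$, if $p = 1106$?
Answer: $18539883626908$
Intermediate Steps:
$\left(3648470 + 2294208\right) \left(3018043 + \left(-1115 + 93 p\right)\right) = \left(3648470 + 2294208\right) \left(3018043 + \left(-1115 + 93 \cdot 1106\right)\right) = 5942678 \left(3018043 + \left(-1115 + 102858\right)\right) = 5942678 \left(3018043 + 101743\right) = 5942678 \cdot 3119786 = 18539883626908$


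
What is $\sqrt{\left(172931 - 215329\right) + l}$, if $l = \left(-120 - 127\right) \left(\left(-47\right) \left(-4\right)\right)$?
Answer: $i \sqrt{88834} \approx 298.05 i$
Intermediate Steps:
$l = -46436$ ($l = \left(-247\right) 188 = -46436$)
$\sqrt{\left(172931 - 215329\right) + l} = \sqrt{\left(172931 - 215329\right) - 46436} = \sqrt{-42398 - 46436} = \sqrt{-88834} = i \sqrt{88834}$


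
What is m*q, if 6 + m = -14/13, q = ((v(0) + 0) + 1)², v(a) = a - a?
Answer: -92/13 ≈ -7.0769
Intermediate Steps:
v(a) = 0
q = 1 (q = ((0 + 0) + 1)² = (0 + 1)² = 1² = 1)
m = -92/13 (m = -6 - 14/13 = -92/13 ≈ -7.0769)
m*q = -92/13*1 = -92/13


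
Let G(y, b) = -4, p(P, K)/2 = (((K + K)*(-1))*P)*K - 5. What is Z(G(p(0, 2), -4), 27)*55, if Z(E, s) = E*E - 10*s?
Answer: -13970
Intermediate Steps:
p(P, K) = -10 - 4*P*K² (p(P, K) = 2*((((K + K)*(-1))*P)*K - 5) = 2*((((2*K)*(-1))*P)*K - 5) = 2*(((-2*K)*P)*K - 5) = 2*((-2*K*P)*K - 5) = 2*(-2*P*K² - 5) = 2*(-5 - 2*P*K²) = -10 - 4*P*K²)
Z(E, s) = E² - 10*s
Z(G(p(0, 2), -4), 27)*55 = ((-4)² - 10*27)*55 = (16 - 270)*55 = -254*55 = -13970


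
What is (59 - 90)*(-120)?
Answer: 3720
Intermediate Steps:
(59 - 90)*(-120) = -31*(-120) = 3720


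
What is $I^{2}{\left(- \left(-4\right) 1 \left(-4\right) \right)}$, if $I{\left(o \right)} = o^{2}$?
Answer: $65536$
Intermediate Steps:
$I^{2}{\left(- \left(-4\right) 1 \left(-4\right) \right)} = \left(\left(- \left(-4\right) 1 \left(-4\right)\right)^{2}\right)^{2} = \left(\left(- \left(-4\right) \left(-4\right)\right)^{2}\right)^{2} = \left(\left(\left(-1\right) 16\right)^{2}\right)^{2} = \left(\left(-16\right)^{2}\right)^{2} = 256^{2} = 65536$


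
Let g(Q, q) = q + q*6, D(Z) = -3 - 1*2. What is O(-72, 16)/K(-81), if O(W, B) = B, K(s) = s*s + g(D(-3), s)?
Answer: 8/2997 ≈ 0.0026693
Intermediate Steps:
D(Z) = -5 (D(Z) = -3 - 2 = -5)
g(Q, q) = 7*q (g(Q, q) = q + 6*q = 7*q)
K(s) = s² + 7*s (K(s) = s*s + 7*s = s² + 7*s)
O(-72, 16)/K(-81) = 16/((-81*(7 - 81))) = 16/((-81*(-74))) = 16/5994 = 16*(1/5994) = 8/2997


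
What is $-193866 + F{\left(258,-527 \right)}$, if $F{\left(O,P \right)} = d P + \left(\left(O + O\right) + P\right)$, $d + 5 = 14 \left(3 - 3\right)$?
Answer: $-191242$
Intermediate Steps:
$d = -5$ ($d = -5 + 14 \left(3 - 3\right) = -5 + 14 \cdot 0 = -5 + 0 = -5$)
$F{\left(O,P \right)} = - 4 P + 2 O$ ($F{\left(O,P \right)} = - 5 P + \left(\left(O + O\right) + P\right) = - 5 P + \left(2 O + P\right) = - 5 P + \left(P + 2 O\right) = - 4 P + 2 O$)
$-193866 + F{\left(258,-527 \right)} = -193866 + \left(\left(-4\right) \left(-527\right) + 2 \cdot 258\right) = -193866 + \left(2108 + 516\right) = -193866 + 2624 = -191242$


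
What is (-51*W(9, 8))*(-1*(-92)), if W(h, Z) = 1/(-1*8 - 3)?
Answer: 4692/11 ≈ 426.55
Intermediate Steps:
W(h, Z) = -1/11 (W(h, Z) = 1/(-8 - 3) = 1/(-11) = -1/11)
(-51*W(9, 8))*(-1*(-92)) = (-51*(-1/11))*(-1*(-92)) = (51/11)*92 = 4692/11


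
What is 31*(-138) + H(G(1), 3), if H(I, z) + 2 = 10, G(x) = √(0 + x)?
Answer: -4270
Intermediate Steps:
G(x) = √x
H(I, z) = 8 (H(I, z) = -2 + 10 = 8)
31*(-138) + H(G(1), 3) = 31*(-138) + 8 = -4278 + 8 = -4270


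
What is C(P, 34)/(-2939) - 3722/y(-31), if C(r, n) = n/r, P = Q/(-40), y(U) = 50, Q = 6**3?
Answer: -147671683/1983825 ≈ -74.438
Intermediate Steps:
Q = 216
P = -27/5 (P = 216/(-40) = 216*(-1/40) = -27/5 ≈ -5.4000)
C(P, 34)/(-2939) - 3722/y(-31) = (34/(-27/5))/(-2939) - 3722/50 = (34*(-5/27))*(-1/2939) - 3722*1/50 = -170/27*(-1/2939) - 1861/25 = 170/79353 - 1861/25 = -147671683/1983825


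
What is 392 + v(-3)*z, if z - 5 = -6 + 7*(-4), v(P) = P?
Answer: 479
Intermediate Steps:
z = -29 (z = 5 + (-6 + 7*(-4)) = 5 + (-6 - 28) = 5 - 34 = -29)
392 + v(-3)*z = 392 - 3*(-29) = 392 + 87 = 479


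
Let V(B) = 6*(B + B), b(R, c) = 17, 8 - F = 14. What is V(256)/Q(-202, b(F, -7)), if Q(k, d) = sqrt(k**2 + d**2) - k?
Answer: -620544/289 + 3072*sqrt(41093)/289 ≈ 7.5905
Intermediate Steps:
F = -6 (F = 8 - 1*14 = 8 - 14 = -6)
Q(k, d) = sqrt(d**2 + k**2) - k
V(B) = 12*B (V(B) = 6*(2*B) = 12*B)
V(256)/Q(-202, b(F, -7)) = (12*256)/(sqrt(17**2 + (-202)**2) - 1*(-202)) = 3072/(sqrt(289 + 40804) + 202) = 3072/(sqrt(41093) + 202) = 3072/(202 + sqrt(41093))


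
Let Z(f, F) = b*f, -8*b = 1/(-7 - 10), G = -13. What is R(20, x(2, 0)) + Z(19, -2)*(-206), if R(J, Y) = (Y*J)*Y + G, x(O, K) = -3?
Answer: 9399/68 ≈ 138.22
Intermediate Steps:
b = 1/136 (b = -1/(8*(-7 - 10)) = -⅛/(-17) = -⅛*(-1/17) = 1/136 ≈ 0.0073529)
Z(f, F) = f/136
R(J, Y) = -13 + J*Y² (R(J, Y) = (Y*J)*Y - 13 = (J*Y)*Y - 13 = J*Y² - 13 = -13 + J*Y²)
R(20, x(2, 0)) + Z(19, -2)*(-206) = (-13 + 20*(-3)²) + ((1/136)*19)*(-206) = (-13 + 20*9) + (19/136)*(-206) = (-13 + 180) - 1957/68 = 167 - 1957/68 = 9399/68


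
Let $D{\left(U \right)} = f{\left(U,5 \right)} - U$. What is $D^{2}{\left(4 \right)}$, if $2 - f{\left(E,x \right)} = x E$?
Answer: $484$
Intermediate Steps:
$f{\left(E,x \right)} = 2 - E x$ ($f{\left(E,x \right)} = 2 - x E = 2 - E x$)
$D{\left(U \right)} = 2 - 6 U$ ($D{\left(U \right)} = \left(2 - U 5\right) - U = \left(2 - 5 U\right) - U = 2 - 6 U$)
$D^{2}{\left(4 \right)} = \left(2 - 24\right)^{2} = \left(-22\right)^{2} = 484$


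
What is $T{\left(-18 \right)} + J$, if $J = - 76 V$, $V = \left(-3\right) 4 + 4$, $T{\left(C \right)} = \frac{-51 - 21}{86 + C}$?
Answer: $\frac{10318}{17} \approx 606.94$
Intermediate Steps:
$T{\left(C \right)} = - \frac{72}{86 + C}$
$V = -8$ ($V = -12 + 4 = -8$)
$J = 608$ ($J = \left(-76\right) \left(-8\right) = 608$)
$T{\left(-18 \right)} + J = - \frac{72}{86 - 18} + 608 = - \frac{72}{68} + 608 = \left(-72\right) \frac{1}{68} + 608 = - \frac{18}{17} + 608 = \frac{10318}{17}$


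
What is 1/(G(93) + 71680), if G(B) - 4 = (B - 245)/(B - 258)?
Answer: 165/11828012 ≈ 1.3950e-5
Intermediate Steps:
G(B) = 4 + (-245 + B)/(-258 + B) (G(B) = 4 + (B - 245)/(B - 258) = 4 + (-245 + B)/(-258 + B))
1/(G(93) + 71680) = 1/((-1277 + 5*93)/(-258 + 93) + 71680) = 1/((-1277 + 465)/(-165) + 71680) = 1/(-1/165*(-812) + 71680) = 1/(812/165 + 71680) = 1/(11828012/165) = 165/11828012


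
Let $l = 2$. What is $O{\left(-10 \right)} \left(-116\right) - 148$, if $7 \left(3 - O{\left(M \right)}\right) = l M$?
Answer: $- \frac{5792}{7} \approx -827.43$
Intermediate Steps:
$O{\left(M \right)} = 3 - \frac{2 M}{7}$
$O{\left(-10 \right)} \left(-116\right) - 148 = \left(3 - - \frac{20}{7}\right) \left(-116\right) - 148 = \left(3 + \frac{20}{7}\right) \left(-116\right) - 148 = \frac{41}{7} \left(-116\right) - 148 = - \frac{4756}{7} - 148 = - \frac{5792}{7}$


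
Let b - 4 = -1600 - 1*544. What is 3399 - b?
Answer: 5539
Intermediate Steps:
b = -2140 (b = 4 + (-1600 - 1*544) = 4 + (-1600 - 544) = 4 - 2144 = -2140)
3399 - b = 3399 - 1*(-2140) = 3399 + 2140 = 5539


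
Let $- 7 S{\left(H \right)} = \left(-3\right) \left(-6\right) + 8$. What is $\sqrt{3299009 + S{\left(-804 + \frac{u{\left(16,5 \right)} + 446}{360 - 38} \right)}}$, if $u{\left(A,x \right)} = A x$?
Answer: $\frac{3 \sqrt{17961251}}{7} \approx 1816.3$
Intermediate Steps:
$S{\left(H \right)} = - \frac{26}{7}$ ($S{\left(H \right)} = - \frac{\left(-3\right) \left(-6\right) + 8}{7} = - \frac{18 + 8}{7} = \left(- \frac{1}{7}\right) 26 = - \frac{26}{7}$)
$\sqrt{3299009 + S{\left(-804 + \frac{u{\left(16,5 \right)} + 446}{360 - 38} \right)}} = \sqrt{3299009 - \frac{26}{7}} = \sqrt{\frac{23093037}{7}} = \frac{3 \sqrt{17961251}}{7}$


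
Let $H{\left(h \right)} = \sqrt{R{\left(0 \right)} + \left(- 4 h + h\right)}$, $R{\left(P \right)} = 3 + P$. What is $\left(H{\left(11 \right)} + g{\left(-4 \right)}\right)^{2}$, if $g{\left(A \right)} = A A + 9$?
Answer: $\left(25 + i \sqrt{30}\right)^{2} \approx 595.0 + 273.86 i$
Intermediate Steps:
$g{\left(A \right)} = 9 + A^{2}$ ($g{\left(A \right)} = A^{2} + 9 = 9 + A^{2}$)
$H{\left(h \right)} = \sqrt{3 - 3 h}$ ($H{\left(h \right)} = \sqrt{\left(3 + 0\right) + \left(- 4 h + h\right)} = \sqrt{3 - 3 h}$)
$\left(H{\left(11 \right)} + g{\left(-4 \right)}\right)^{2} = \left(\sqrt{3 - 33} + \left(9 + \left(-4\right)^{2}\right)\right)^{2} = \left(\sqrt{3 - 33} + \left(9 + 16\right)\right)^{2} = \left(\sqrt{-30} + 25\right)^{2} = \left(i \sqrt{30} + 25\right)^{2} = \left(25 + i \sqrt{30}\right)^{2}$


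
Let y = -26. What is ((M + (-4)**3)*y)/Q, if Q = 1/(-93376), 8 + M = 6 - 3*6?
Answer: -203933184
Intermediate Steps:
M = -20 (M = -8 + (6 - 3*6) = -8 + (6 - 18) = -8 - 12 = -20)
Q = -1/93376 ≈ -1.0709e-5
((M + (-4)**3)*y)/Q = ((-20 + (-4)**3)*(-26))/(-1/93376) = ((-20 - 64)*(-26))*(-93376) = -84*(-26)*(-93376) = 2184*(-93376) = -203933184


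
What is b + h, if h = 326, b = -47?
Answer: 279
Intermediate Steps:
b + h = -47 + 326 = 279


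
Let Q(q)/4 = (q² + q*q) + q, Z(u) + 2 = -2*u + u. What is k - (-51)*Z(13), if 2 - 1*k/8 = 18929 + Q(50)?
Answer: -313781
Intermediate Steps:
Z(u) = -2 - u (Z(u) = -2 + (-2*u + u) = -2 - u)
Q(q) = 4*q + 8*q² (Q(q) = 4*((q² + q*q) + q) = 4*((q² + q²) + q) = 4*(2*q² + q) = 4*(q + 2*q²) = 4*q + 8*q²)
k = -313016 (k = 16 - 8*(18929 + 4*50*(1 + 2*50)) = 16 - 8*(18929 + 4*50*(1 + 100)) = 16 - 8*(18929 + 4*50*101) = 16 - 8*(18929 + 20200) = 16 - 8*39129 = 16 - 313032 = -313016)
k - (-51)*Z(13) = -313016 - (-51)*(-2 - 1*13) = -313016 - (-51)*(-2 - 13) = -313016 - (-51)*(-15) = -313016 - 1*765 = -313016 - 765 = -313781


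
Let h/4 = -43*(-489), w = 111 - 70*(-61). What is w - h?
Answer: -79727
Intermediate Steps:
w = 4381 (w = 111 + 4270 = 4381)
h = 84108 (h = 4*(-43*(-489)) = 4*21027 = 84108)
w - h = 4381 - 1*84108 = 4381 - 84108 = -79727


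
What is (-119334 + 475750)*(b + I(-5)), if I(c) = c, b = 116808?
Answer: 41630458048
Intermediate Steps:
(-119334 + 475750)*(b + I(-5)) = (-119334 + 475750)*(116808 - 5) = 356416*116803 = 41630458048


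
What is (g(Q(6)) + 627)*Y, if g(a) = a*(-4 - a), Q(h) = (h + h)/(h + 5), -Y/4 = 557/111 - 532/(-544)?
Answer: -2268758475/152218 ≈ -14905.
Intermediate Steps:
Y = -90515/3774 (Y = -4*(557/111 - 532/(-544)) = -4*(557*(1/111) - 532*(-1/544)) = -4*(557/111 + 133/136) = -4*90515/15096 = -90515/3774 ≈ -23.984)
Q(h) = 2*h/(5 + h) (Q(h) = (2*h)/(5 + h) = 2*h/(5 + h))
(g(Q(6)) + 627)*Y = (-2*6/(5 + 6)*(4 + 2*6/(5 + 6)) + 627)*(-90515/3774) = (-2*6/11*(4 + 2*6/11) + 627)*(-90515/3774) = (-2*6*(1/11)*(4 + 2*6*(1/11)) + 627)*(-90515/3774) = (-1*12/11*(4 + 12/11) + 627)*(-90515/3774) = (-1*12/11*56/11 + 627)*(-90515/3774) = (-672/121 + 627)*(-90515/3774) = (75195/121)*(-90515/3774) = -2268758475/152218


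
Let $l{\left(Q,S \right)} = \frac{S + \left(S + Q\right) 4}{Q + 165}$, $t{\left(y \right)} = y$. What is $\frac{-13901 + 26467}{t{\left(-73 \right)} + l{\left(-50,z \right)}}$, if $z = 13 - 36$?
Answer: $- \frac{144509}{871} \approx -165.91$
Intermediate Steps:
$z = -23$ ($z = 13 - 36 = -23$)
$l{\left(Q,S \right)} = \frac{4 Q + 5 S}{165 + Q}$ ($l{\left(Q,S \right)} = \frac{S + \left(Q + S\right) 4}{165 + Q} = \frac{S + \left(4 Q + 4 S\right)}{165 + Q} = \frac{4 Q + 5 S}{165 + Q}$)
$\frac{-13901 + 26467}{t{\left(-73 \right)} + l{\left(-50,z \right)}} = \frac{-13901 + 26467}{-73 + \frac{4 \left(-50\right) + 5 \left(-23\right)}{165 - 50}} = \frac{12566}{-73 + \frac{-200 - 115}{115}} = \frac{12566}{-73 + \frac{1}{115} \left(-315\right)} = \frac{12566}{-73 - \frac{63}{23}} = \frac{12566}{- \frac{1742}{23}} = 12566 \left(- \frac{23}{1742}\right) = - \frac{144509}{871}$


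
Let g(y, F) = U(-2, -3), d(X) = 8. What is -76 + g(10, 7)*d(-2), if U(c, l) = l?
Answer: -100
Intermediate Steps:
g(y, F) = -3
-76 + g(10, 7)*d(-2) = -76 - 3*8 = -76 - 24 = -100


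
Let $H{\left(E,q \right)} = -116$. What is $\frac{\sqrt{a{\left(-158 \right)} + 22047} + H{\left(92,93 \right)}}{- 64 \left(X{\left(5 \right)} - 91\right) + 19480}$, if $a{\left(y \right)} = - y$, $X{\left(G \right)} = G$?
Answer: $- \frac{29}{6246} + \frac{\sqrt{22205}}{24984} \approx 0.0013214$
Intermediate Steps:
$\frac{\sqrt{a{\left(-158 \right)} + 22047} + H{\left(92,93 \right)}}{- 64 \left(X{\left(5 \right)} - 91\right) + 19480} = \frac{\sqrt{\left(-1\right) \left(-158\right) + 22047} - 116}{- 64 \left(5 - 91\right) + 19480} = \frac{\sqrt{158 + 22047} - 116}{\left(-64\right) \left(-86\right) + 19480} = \frac{\sqrt{22205} - 116}{5504 + 19480} = \frac{-116 + \sqrt{22205}}{24984} = \left(-116 + \sqrt{22205}\right) \frac{1}{24984} = - \frac{29}{6246} + \frac{\sqrt{22205}}{24984}$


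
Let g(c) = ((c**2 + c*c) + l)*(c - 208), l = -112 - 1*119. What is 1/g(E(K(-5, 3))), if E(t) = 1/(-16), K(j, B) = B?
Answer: 2048/98428543 ≈ 2.0807e-5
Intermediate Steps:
l = -231 (l = -112 - 119 = -231)
E(t) = -1/16
g(c) = (-231 + 2*c**2)*(-208 + c) (g(c) = ((c**2 + c*c) - 231)*(c - 208) = ((c**2 + c**2) - 231)*(-208 + c) = (2*c**2 - 231)*(-208 + c) = (-231 + 2*c**2)*(-208 + c))
1/g(E(K(-5, 3))) = 1/(48048 - 416*(-1/16)**2 - 231*(-1/16) + 2*(-1/16)**3) = 1/(48048 - 416*1/256 + 231/16 + 2*(-1/4096)) = 1/(48048 - 13/8 + 231/16 - 1/2048) = 1/(98428543/2048) = 2048/98428543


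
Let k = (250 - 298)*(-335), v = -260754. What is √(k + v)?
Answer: 3*I*√27186 ≈ 494.65*I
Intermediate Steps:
k = 16080 (k = -48*(-335) = 16080)
√(k + v) = √(16080 - 260754) = √(-244674) = 3*I*√27186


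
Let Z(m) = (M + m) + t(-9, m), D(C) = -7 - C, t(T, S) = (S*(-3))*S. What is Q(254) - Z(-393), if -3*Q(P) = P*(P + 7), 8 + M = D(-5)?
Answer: 441652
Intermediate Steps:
t(T, S) = -3*S² (t(T, S) = (-3*S)*S = -3*S²)
M = -10 (M = -8 + (-7 - 1*(-5)) = -8 + (-7 + 5) = -8 - 2 = -10)
Z(m) = -10 + m - 3*m² (Z(m) = (-10 + m) - 3*m² = -10 + m - 3*m²)
Q(P) = -P*(7 + P)/3 (Q(P) = -P*(P + 7)/3 = -P*(7 + P)/3)
Q(254) - Z(-393) = -⅓*254*(7 + 254) - (-10 - 393 - 3*(-393)²) = -⅓*254*261 - (-10 - 393 - 3*154449) = -22098 - (-10 - 393 - 463347) = -22098 - 1*(-463750) = -22098 + 463750 = 441652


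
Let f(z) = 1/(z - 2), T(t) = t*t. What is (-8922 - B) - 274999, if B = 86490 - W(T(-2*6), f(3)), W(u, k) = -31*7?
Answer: -370628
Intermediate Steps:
T(t) = t**2
f(z) = 1/(-2 + z)
W(u, k) = -217
B = 86707 (B = 86490 - 1*(-217) = 86490 + 217 = 86707)
(-8922 - B) - 274999 = (-8922 - 1*86707) - 274999 = (-8922 - 86707) - 274999 = -95629 - 274999 = -370628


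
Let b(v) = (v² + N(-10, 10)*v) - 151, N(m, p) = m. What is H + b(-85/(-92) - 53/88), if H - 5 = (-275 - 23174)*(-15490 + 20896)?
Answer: -519304271885879/4096576 ≈ -1.2677e+8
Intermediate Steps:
b(v) = -151 + v² - 10*v (b(v) = (v² - 10*v) - 151 = -151 + v² - 10*v)
H = -126765289 (H = 5 + (-275 - 23174)*(-15490 + 20896) = 5 - 23449*5406 = 5 - 126765294 = -126765289)
H + b(-85/(-92) - 53/88) = -126765289 + (-151 + (-85/(-92) - 53/88)² - 10*(-85/(-92) - 53/88)) = -126765289 + (-151 + (-85*(-1/92) - 53*1/88)² - 10*(-85*(-1/92) - 53*1/88)) = -126765289 + (-151 + (85/92 - 53/88)² - 10*(85/92 - 53/88)) = -126765289 + (-151 + (651/2024)² - 10*651/2024) = -126765289 + (-151 + 423801/4096576 - 3255/1012) = -126765289 - 631335415/4096576 = -519304271885879/4096576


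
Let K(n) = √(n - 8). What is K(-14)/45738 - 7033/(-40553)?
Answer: 7033/40553 + I*√22/45738 ≈ 0.17343 + 0.00010255*I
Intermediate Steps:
K(n) = √(-8 + n)
K(-14)/45738 - 7033/(-40553) = √(-8 - 14)/45738 - 7033/(-40553) = √(-22)*(1/45738) - 7033*(-1/40553) = (I*√22)*(1/45738) + 7033/40553 = I*√22/45738 + 7033/40553 = 7033/40553 + I*√22/45738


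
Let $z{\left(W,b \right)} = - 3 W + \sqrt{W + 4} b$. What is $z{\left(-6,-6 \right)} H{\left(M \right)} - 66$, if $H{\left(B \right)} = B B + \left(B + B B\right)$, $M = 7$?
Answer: $1824 - 630 i \sqrt{2} \approx 1824.0 - 890.95 i$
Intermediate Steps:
$z{\left(W,b \right)} = - 3 W + b \sqrt{4 + W}$ ($z{\left(W,b \right)} = - 3 W + \sqrt{4 + W} b = - 3 W + b \sqrt{4 + W}$)
$H{\left(B \right)} = B + 2 B^{2}$ ($H{\left(B \right)} = B^{2} + \left(B + B^{2}\right) = B + 2 B^{2}$)
$z{\left(-6,-6 \right)} H{\left(M \right)} - 66 = \left(\left(-3\right) \left(-6\right) - 6 \sqrt{4 - 6}\right) 7 \left(1 + 2 \cdot 7\right) - 66 = \left(18 - 6 \sqrt{-2}\right) 7 \left(1 + 14\right) - 66 = \left(18 - 6 i \sqrt{2}\right) 7 \cdot 15 - 66 = \left(18 - 6 i \sqrt{2}\right) 105 - 66 = \left(1890 - 630 i \sqrt{2}\right) - 66 = 1824 - 630 i \sqrt{2}$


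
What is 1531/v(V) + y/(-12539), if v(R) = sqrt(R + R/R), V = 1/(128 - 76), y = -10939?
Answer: 10939/12539 + 3062*sqrt(689)/53 ≈ 1517.4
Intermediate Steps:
V = 1/52 ≈ 0.019231
v(R) = sqrt(1 + R) (v(R) = sqrt(R + 1) = sqrt(1 + R))
1531/v(V) + y/(-12539) = 1531/(sqrt(1 + 1/52)) - 10939/(-12539) = 1531/(sqrt(53/52)) - 10939*(-1/12539) = 1531/((sqrt(689)/26)) + 10939/12539 = 1531*(2*sqrt(689)/53) + 10939/12539 = 3062*sqrt(689)/53 + 10939/12539 = 10939/12539 + 3062*sqrt(689)/53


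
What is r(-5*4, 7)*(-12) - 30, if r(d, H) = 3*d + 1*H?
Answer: 606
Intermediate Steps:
r(d, H) = H + 3*d (r(d, H) = 3*d + H = H + 3*d)
r(-5*4, 7)*(-12) - 30 = (7 + 3*(-5*4))*(-12) - 30 = (7 + 3*(-20))*(-12) - 30 = (7 - 60)*(-12) - 30 = -53*(-12) - 30 = 636 - 30 = 606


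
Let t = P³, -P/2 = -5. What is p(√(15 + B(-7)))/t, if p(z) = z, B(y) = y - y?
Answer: √15/1000 ≈ 0.0038730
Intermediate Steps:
B(y) = 0
P = 10 (P = -2*(-5) = 10)
t = 1000 (t = 10³ = 1000)
p(√(15 + B(-7)))/t = √(15 + 0)/1000 = √15*(1/1000) = √15/1000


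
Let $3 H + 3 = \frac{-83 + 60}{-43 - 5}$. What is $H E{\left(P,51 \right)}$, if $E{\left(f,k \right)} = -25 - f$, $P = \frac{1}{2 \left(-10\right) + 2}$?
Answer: $\frac{54329}{2592} \approx 20.96$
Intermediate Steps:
$P = - \frac{1}{18}$ ($P = \frac{1}{-20 + 2} = \frac{1}{-18} = - \frac{1}{18} \approx -0.055556$)
$H = - \frac{121}{144}$ ($H = -1 + \frac{\left(-83 + 60\right) \frac{1}{-43 - 5}}{3} = -1 + \frac{\left(-23\right) \frac{1}{-48}}{3} = -1 + \frac{\left(-23\right) \left(- \frac{1}{48}\right)}{3} = -1 + \frac{1}{3} \cdot \frac{23}{48} = -1 + \frac{23}{144} = - \frac{121}{144} \approx -0.84028$)
$H E{\left(P,51 \right)} = - \frac{121 \left(-25 - - \frac{1}{18}\right)}{144} = - \frac{121 \left(-25 + \frac{1}{18}\right)}{144} = \left(- \frac{121}{144}\right) \left(- \frac{449}{18}\right) = \frac{54329}{2592}$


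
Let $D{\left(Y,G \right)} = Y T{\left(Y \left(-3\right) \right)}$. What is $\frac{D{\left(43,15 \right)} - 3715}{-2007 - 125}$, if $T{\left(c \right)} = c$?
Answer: $\frac{4631}{1066} \approx 4.3443$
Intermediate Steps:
$D{\left(Y,G \right)} = - 3 Y^{2}$ ($D{\left(Y,G \right)} = Y Y \left(-3\right) = Y \left(- 3 Y\right) = - 3 Y^{2}$)
$\frac{D{\left(43,15 \right)} - 3715}{-2007 - 125} = \frac{- 3 \cdot 43^{2} - 3715}{-2007 - 125} = \frac{\left(-3\right) 1849 - 3715}{-2132} = \left(-5547 - 3715\right) \left(- \frac{1}{2132}\right) = \left(-9262\right) \left(- \frac{1}{2132}\right) = \frac{4631}{1066}$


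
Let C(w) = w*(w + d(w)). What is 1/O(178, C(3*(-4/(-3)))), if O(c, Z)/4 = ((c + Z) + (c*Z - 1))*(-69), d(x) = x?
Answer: -1/1629780 ≈ -6.1358e-7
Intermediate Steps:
C(w) = 2*w² (C(w) = w*(w + w) = w*(2*w) = 2*w²)
O(c, Z) = 276 - 276*Z - 276*c - 276*Z*c (O(c, Z) = 4*(((c + Z) + (c*Z - 1))*(-69)) = 4*(((Z + c) + (Z*c - 1))*(-69)) = 4*(((Z + c) + (-1 + Z*c))*(-69)) = 4*((-1 + Z + c + Z*c)*(-69)) = 4*(69 - 69*Z - 69*c - 69*Z*c) = 276 - 276*Z - 276*c - 276*Z*c)
1/O(178, C(3*(-4/(-3)))) = 1/(276 - 552*(3*(-4/(-3)))² - 276*178 - 276*2*(3*(-4/(-3)))²*178) = 1/(276 - 552*(3*(-4*(-⅓)))² - 49128 - 276*2*(3*(-4*(-⅓)))²*178) = 1/(276 - 552*(3*(4/3))² - 49128 - 276*2*(3*(4/3))²*178) = 1/(276 - 552*4² - 49128 - 276*2*4²*178) = 1/(276 - 552*16 - 49128 - 276*2*16*178) = 1/(276 - 276*32 - 49128 - 276*32*178) = 1/(276 - 8832 - 49128 - 1572096) = 1/(-1629780) = -1/1629780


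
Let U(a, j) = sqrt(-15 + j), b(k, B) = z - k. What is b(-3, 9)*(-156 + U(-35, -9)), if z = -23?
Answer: 3120 - 40*I*sqrt(6) ≈ 3120.0 - 97.98*I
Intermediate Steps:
b(k, B) = -23 - k
b(-3, 9)*(-156 + U(-35, -9)) = (-23 - 1*(-3))*(-156 + sqrt(-15 - 9)) = (-23 + 3)*(-156 + sqrt(-24)) = -20*(-156 + 2*I*sqrt(6)) = 3120 - 40*I*sqrt(6)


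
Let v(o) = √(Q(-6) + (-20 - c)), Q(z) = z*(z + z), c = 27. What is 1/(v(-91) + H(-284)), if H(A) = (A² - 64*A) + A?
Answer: 1/98553 ≈ 1.0147e-5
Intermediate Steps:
Q(z) = 2*z² (Q(z) = z*(2*z) = 2*z²)
H(A) = A² - 63*A
v(o) = 5 (v(o) = √(2*(-6)² + (-20 - 1*27)) = √(2*36 + (-20 - 27)) = √(72 - 47) = √25 = 5)
1/(v(-91) + H(-284)) = 1/(5 - 284*(-63 - 284)) = 1/(5 - 284*(-347)) = 1/(5 + 98548) = 1/98553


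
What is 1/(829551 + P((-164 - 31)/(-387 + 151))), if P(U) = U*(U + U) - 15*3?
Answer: 27848/23100121113 ≈ 1.2055e-6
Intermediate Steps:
P(U) = -45 + 2*U**2 (P(U) = U*(2*U) - 45 = 2*U**2 - 45 = -45 + 2*U**2)
1/(829551 + P((-164 - 31)/(-387 + 151))) = 1/(829551 + (-45 + 2*((-164 - 31)/(-387 + 151))**2)) = 1/(829551 + (-45 + 2*(-195/(-236))**2)) = 1/(829551 + (-45 + 2*(-195*(-1/236))**2)) = 1/(829551 + (-45 + 2*(195/236)**2)) = 1/(829551 + (-45 + 2*(38025/55696))) = 1/(829551 + (-45 + 38025/27848)) = 1/(829551 - 1215135/27848) = 1/(23100121113/27848) = 27848/23100121113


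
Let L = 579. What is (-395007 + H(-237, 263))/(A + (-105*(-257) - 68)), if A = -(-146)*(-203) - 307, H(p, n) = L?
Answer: 98607/757 ≈ 130.26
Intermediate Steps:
H(p, n) = 579
A = -29945 (A = -146*203 - 307 = -29638 - 307 = -29945)
(-395007 + H(-237, 263))/(A + (-105*(-257) - 68)) = (-395007 + 579)/(-29945 + (-105*(-257) - 68)) = -394428/(-29945 + (26985 - 68)) = -394428/(-29945 + 26917) = -394428/(-3028) = -394428*(-1/3028) = 98607/757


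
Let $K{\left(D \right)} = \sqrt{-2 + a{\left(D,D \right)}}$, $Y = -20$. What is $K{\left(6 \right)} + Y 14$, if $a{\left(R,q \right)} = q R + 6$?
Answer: $-280 + 2 \sqrt{10} \approx -273.68$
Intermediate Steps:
$a{\left(R,q \right)} = 6 + R q$ ($a{\left(R,q \right)} = R q + 6 = 6 + R q$)
$K{\left(D \right)} = \sqrt{4 + D^{2}}$ ($K{\left(D \right)} = \sqrt{-2 + \left(6 + D D\right)} = \sqrt{-2 + \left(6 + D^{2}\right)} = \sqrt{4 + D^{2}}$)
$K{\left(6 \right)} + Y 14 = \sqrt{4 + 6^{2}} - 280 = \sqrt{4 + 36} - 280 = \sqrt{40} - 280 = 2 \sqrt{10} - 280 = -280 + 2 \sqrt{10}$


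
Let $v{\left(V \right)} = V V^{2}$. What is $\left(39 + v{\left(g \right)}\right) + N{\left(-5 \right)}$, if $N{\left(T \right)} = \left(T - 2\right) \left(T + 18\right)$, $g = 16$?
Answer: $4044$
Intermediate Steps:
$v{\left(V \right)} = V^{3}$
$N{\left(T \right)} = \left(-2 + T\right) \left(18 + T\right)$
$\left(39 + v{\left(g \right)}\right) + N{\left(-5 \right)} = \left(39 + 16^{3}\right) + \left(-36 + \left(-5\right)^{2} + 16 \left(-5\right)\right) = \left(39 + 4096\right) - 91 = 4135 - 91 = 4044$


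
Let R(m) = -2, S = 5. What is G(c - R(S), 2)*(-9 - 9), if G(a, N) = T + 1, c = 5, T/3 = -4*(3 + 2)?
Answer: 1062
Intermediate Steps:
T = -60 (T = 3*(-4*(3 + 2)) = 3*(-4*5) = 3*(-20) = -60)
G(a, N) = -59 (G(a, N) = -60 + 1 = -59)
G(c - R(S), 2)*(-9 - 9) = -59*(-9 - 9) = -59*(-18) = 1062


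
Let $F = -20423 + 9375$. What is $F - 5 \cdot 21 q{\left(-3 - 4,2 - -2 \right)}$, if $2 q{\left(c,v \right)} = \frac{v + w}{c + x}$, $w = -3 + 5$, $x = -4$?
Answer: $- \frac{121213}{11} \approx -11019.0$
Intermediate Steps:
$w = 2$
$q{\left(c,v \right)} = \frac{2 + v}{2 \left(-4 + c\right)}$ ($q{\left(c,v \right)} = \frac{\left(v + 2\right) \frac{1}{c - 4}}{2} = \frac{\left(2 + v\right) \frac{1}{-4 + c}}{2} = \frac{\frac{1}{-4 + c} \left(2 + v\right)}{2} = \frac{2 + v}{2 \left(-4 + c\right)}$)
$F = -11048$
$F - 5 \cdot 21 q{\left(-3 - 4,2 - -2 \right)} = -11048 - 5 \cdot 21 \frac{2 + \left(2 - -2\right)}{2 \left(-4 - 7\right)} = -11048 - 105 \frac{2 + \left(2 + 2\right)}{2 \left(-4 - 7\right)} = -11048 - 105 \frac{2 + 4}{2 \left(-11\right)} = -11048 - 105 \cdot \frac{1}{2} \left(- \frac{1}{11}\right) 6 = -11048 - 105 \left(- \frac{3}{11}\right) = -11048 - - \frac{315}{11} = -11048 + \frac{315}{11} = - \frac{121213}{11}$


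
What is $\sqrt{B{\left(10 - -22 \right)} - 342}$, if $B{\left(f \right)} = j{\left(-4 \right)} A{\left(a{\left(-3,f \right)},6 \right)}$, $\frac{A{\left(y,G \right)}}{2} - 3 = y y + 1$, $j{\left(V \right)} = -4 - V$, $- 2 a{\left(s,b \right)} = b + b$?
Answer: $3 i \sqrt{38} \approx 18.493 i$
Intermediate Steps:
$a{\left(s,b \right)} = - b$ ($a{\left(s,b \right)} = - \frac{b + b}{2} = - \frac{2 b}{2} = - b$)
$A{\left(y,G \right)} = 8 + 2 y^{2}$ ($A{\left(y,G \right)} = 6 + 2 \left(y y + 1\right) = 6 + 2 \left(y^{2} + 1\right) = 6 + 2 \left(1 + y^{2}\right) = 6 + \left(2 + 2 y^{2}\right) = 8 + 2 y^{2}$)
$B{\left(f \right)} = 0$ ($B{\left(f \right)} = \left(-4 - -4\right) \left(8 + 2 \left(- f\right)^{2}\right) = \left(-4 + 4\right) \left(8 + 2 f^{2}\right) = 0 \left(8 + 2 f^{2}\right) = 0$)
$\sqrt{B{\left(10 - -22 \right)} - 342} = \sqrt{0 - 342} = \sqrt{-342} = 3 i \sqrt{38}$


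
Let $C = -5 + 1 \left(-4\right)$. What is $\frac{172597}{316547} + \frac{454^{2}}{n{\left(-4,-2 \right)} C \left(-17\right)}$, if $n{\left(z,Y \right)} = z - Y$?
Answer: $- \frac{32596293385}{48431691} \approx -673.04$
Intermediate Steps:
$C = -9$ ($C = -5 - 4 = -9$)
$\frac{172597}{316547} + \frac{454^{2}}{n{\left(-4,-2 \right)} C \left(-17\right)} = \frac{172597}{316547} + \frac{454^{2}}{\left(-4 - -2\right) \left(-9\right) \left(-17\right)} = 172597 \cdot \frac{1}{316547} + \frac{206116}{\left(-4 + 2\right) \left(-9\right) \left(-17\right)} = \frac{172597}{316547} + \frac{206116}{\left(-2\right) \left(-9\right) \left(-17\right)} = \frac{172597}{316547} + \frac{206116}{18 \left(-17\right)} = \frac{172597}{316547} + \frac{206116}{-306} = \frac{172597}{316547} + 206116 \left(- \frac{1}{306}\right) = \frac{172597}{316547} - \frac{103058}{153} = - \frac{32596293385}{48431691}$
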